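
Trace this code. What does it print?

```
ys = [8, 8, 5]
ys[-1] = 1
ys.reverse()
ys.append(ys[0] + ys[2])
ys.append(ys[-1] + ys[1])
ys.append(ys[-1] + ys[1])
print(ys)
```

ys[-1] = 1 → [8, 8, 1]
reverse → [1, 8, 8]
append ys[0]+ys[2] = 1+8 = 9 → [1, 8, 8, 9]
append ys[-1]+ys[1] = 9+8 = 17 → [1, 8, 8, 9, 17]
append ys[-1]+ys[1] = 17+8 = 25 → [1, 8, 8, 9, 17, 25]

[1, 8, 8, 9, 17, 25]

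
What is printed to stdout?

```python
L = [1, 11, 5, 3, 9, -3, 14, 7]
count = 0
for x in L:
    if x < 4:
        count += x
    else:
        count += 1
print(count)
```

x=1: <4, count = 0+1 = 1
x=11: not <4, count = 1+1 = 2
x=5: not <4, count = 2+1 = 3
x=3: <4, count = 3+3 = 6
x=9: not <4, count = 6+1 = 7
x=-3: <4, count = 7+(-3) = 4
x=14: not <4, count = 4+1 = 5
x=7: not <4, count = 5+1 = 6

6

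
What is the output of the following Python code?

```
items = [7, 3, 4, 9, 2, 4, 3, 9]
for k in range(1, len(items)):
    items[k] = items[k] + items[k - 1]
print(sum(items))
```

181

k=1: items[1] = 3+7 = 10 → [7, 10, 4, 9, 2, 4, 3, 9]
k=2: items[2] = 4+10 = 14 → [7, 10, 14, 9, 2, 4, 3, 9]
k=3: items[3] = 9+14 = 23 → [7, 10, 14, 23, 2, 4, 3, 9]
k=4: items[4] = 2+23 = 25 → [7, 10, 14, 23, 25, 4, 3, 9]
k=5: items[5] = 4+25 = 29 → [7, 10, 14, 23, 25, 29, 3, 9]
k=6: items[6] = 3+29 = 32 → [7, 10, 14, 23, 25, 29, 32, 9]
k=7: items[7] = 9+32 = 41 → [7, 10, 14, 23, 25, 29, 32, 41]
sum = 181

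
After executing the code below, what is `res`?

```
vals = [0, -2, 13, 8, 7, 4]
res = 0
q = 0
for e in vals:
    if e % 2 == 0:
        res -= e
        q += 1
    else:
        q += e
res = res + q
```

14

e=0: even, res = 0-0 = 0; q=1
e=-2: even, res = 0-(-2) = 2; q=2
e=13: not even; q=15
e=8: even, res = 2-8 = -6; q=16
e=7: not even; q=23
e=4: even, res = (-6)-4 = -10; q=24
res+q = (-10)+24 = 14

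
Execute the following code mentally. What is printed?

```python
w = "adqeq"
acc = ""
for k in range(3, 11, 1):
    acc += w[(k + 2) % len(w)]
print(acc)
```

adqeqadq

k=3: add w[0]='a' → 'a'
k=4: add w[1]='d' → 'ad'
k=5: add w[2]='q' → 'adq'
k=6: add w[3]='e' → 'adqe'
k=7: add w[4]='q' → 'adqeq'
k=8: add w[0]='a' → 'adqeqa'
k=9: add w[1]='d' → 'adqeqad'
k=10: add w[2]='q' → 'adqeqadq'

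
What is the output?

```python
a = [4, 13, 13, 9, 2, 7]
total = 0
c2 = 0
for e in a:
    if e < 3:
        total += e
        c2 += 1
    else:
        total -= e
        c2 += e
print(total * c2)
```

e=4: not <3, total = 0-4 = -4; c2=4
e=13: not <3, total = (-4)-13 = -17; c2=17
e=13: not <3, total = (-17)-13 = -30; c2=30
e=9: not <3, total = (-30)-9 = -39; c2=39
e=2: <3, total = (-39)+2 = -37; c2=40
e=7: not <3, total = (-37)-7 = -44; c2=47
total*c2 = (-44)*47 = -2068

-2068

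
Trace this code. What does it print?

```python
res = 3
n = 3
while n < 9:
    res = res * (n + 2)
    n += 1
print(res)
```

n=3: res = 3*5 = 15
n=4: res = 15*6 = 90
n=5: res = 90*7 = 630
n=6: res = 630*8 = 5040
n=7: res = 5040*9 = 45360
n=8: res = 45360*10 = 453600

453600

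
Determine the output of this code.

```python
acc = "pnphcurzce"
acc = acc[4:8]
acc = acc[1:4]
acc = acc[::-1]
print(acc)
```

zru

slice [4:8] → 'curz'
slice [1:4] → 'urz'
reverse → 'zru'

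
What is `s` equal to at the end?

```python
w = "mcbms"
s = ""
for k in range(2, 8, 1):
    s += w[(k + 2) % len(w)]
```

k=2: add w[4]='s' → 's'
k=3: add w[0]='m' → 'sm'
k=4: add w[1]='c' → 'smc'
k=5: add w[2]='b' → 'smcb'
k=6: add w[3]='m' → 'smcbm'
k=7: add w[4]='s' → 'smcbms'

'smcbms'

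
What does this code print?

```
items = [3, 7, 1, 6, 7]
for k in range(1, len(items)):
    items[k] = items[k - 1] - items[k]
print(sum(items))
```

k=1: items[1] = 3-7 = -4 → [3, -4, 1, 6, 7]
k=2: items[2] = (-4)-1 = -5 → [3, -4, -5, 6, 7]
k=3: items[3] = (-5)-6 = -11 → [3, -4, -5, -11, 7]
k=4: items[4] = (-11)-7 = -18 → [3, -4, -5, -11, -18]
sum = -35

-35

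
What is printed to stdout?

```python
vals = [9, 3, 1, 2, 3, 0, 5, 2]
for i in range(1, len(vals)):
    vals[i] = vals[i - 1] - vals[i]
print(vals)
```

i=1: vals[1] = 9-3 = 6 → [9, 6, 1, 2, 3, 0, 5, 2]
i=2: vals[2] = 6-1 = 5 → [9, 6, 5, 2, 3, 0, 5, 2]
i=3: vals[3] = 5-2 = 3 → [9, 6, 5, 3, 3, 0, 5, 2]
i=4: vals[4] = 3-3 = 0 → [9, 6, 5, 3, 0, 0, 5, 2]
i=5: vals[5] = 0-0 = 0 → [9, 6, 5, 3, 0, 0, 5, 2]
i=6: vals[6] = 0-5 = -5 → [9, 6, 5, 3, 0, 0, -5, 2]
i=7: vals[7] = (-5)-2 = -7 → [9, 6, 5, 3, 0, 0, -5, -7]

[9, 6, 5, 3, 0, 0, -5, -7]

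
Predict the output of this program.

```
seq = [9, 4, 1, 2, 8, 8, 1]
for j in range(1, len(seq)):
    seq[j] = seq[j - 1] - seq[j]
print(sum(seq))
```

-15

j=1: seq[1] = 9-4 = 5 → [9, 5, 1, 2, 8, 8, 1]
j=2: seq[2] = 5-1 = 4 → [9, 5, 4, 2, 8, 8, 1]
j=3: seq[3] = 4-2 = 2 → [9, 5, 4, 2, 8, 8, 1]
j=4: seq[4] = 2-8 = -6 → [9, 5, 4, 2, -6, 8, 1]
j=5: seq[5] = (-6)-8 = -14 → [9, 5, 4, 2, -6, -14, 1]
j=6: seq[6] = (-14)-1 = -15 → [9, 5, 4, 2, -6, -14, -15]
sum = -15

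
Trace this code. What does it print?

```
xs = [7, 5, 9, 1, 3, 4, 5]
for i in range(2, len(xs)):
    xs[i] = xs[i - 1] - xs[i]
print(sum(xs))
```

i=2: xs[2] = 5-9 = -4 → [7, 5, -4, 1, 3, 4, 5]
i=3: xs[3] = (-4)-1 = -5 → [7, 5, -4, -5, 3, 4, 5]
i=4: xs[4] = (-5)-3 = -8 → [7, 5, -4, -5, -8, 4, 5]
i=5: xs[5] = (-8)-4 = -12 → [7, 5, -4, -5, -8, -12, 5]
i=6: xs[6] = (-12)-5 = -17 → [7, 5, -4, -5, -8, -12, -17]
sum = -34

-34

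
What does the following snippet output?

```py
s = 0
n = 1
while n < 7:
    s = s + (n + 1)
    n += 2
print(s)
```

12

n=1: s = 0+2 = 2
n=3: s = 2+4 = 6
n=5: s = 6+6 = 12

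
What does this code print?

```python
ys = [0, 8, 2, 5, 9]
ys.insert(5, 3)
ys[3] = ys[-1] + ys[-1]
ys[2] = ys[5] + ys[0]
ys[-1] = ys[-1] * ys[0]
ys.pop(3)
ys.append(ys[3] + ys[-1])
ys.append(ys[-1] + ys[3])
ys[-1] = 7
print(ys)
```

insert 3 at 5 → [0, 8, 2, 5, 9, 3]
ys[3] = ys[-1]+ys[-1] = 3+3 = 6 → [0, 8, 2, 6, 9, 3]
ys[2] = ys[5]+ys[0] = 3+0 = 3 → [0, 8, 3, 6, 9, 3]
ys[-1] = ys[-1]*ys[0] = 3*0 = 0 → [0, 8, 3, 6, 9, 0]
pop(3) removes 6 → [0, 8, 3, 9, 0]
append ys[3]+ys[-1] = 9+0 = 9 → [0, 8, 3, 9, 0, 9]
append ys[-1]+ys[3] = 9+9 = 18 → [0, 8, 3, 9, 0, 9, 18]
ys[-1] = 7 → [0, 8, 3, 9, 0, 9, 7]

[0, 8, 3, 9, 0, 9, 7]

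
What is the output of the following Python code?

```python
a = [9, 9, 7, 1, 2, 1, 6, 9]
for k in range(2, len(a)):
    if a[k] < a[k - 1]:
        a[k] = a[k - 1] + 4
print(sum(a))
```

k=2: 7<9, a[2] = 9+4 = 13 → [9, 9, 13, 1, 2, 1, 6, 9]
k=3: 1<13, a[3] = 13+4 = 17 → [9, 9, 13, 17, 2, 1, 6, 9]
k=4: 2<17, a[4] = 17+4 = 21 → [9, 9, 13, 17, 21, 1, 6, 9]
k=5: 1<21, a[5] = 21+4 = 25 → [9, 9, 13, 17, 21, 25, 6, 9]
k=6: 6<25, a[6] = 25+4 = 29 → [9, 9, 13, 17, 21, 25, 29, 9]
k=7: 9<29, a[7] = 29+4 = 33 → [9, 9, 13, 17, 21, 25, 29, 33]
sum = 156

156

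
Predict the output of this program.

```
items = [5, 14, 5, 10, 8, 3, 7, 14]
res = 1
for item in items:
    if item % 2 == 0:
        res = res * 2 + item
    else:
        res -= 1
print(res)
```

170

item=5: not even, res = 1-1 = 0
item=14: even, res = 0*2+14 = 14
item=5: not even, res = 14-1 = 13
item=10: even, res = 13*2+10 = 36
item=8: even, res = 36*2+8 = 80
item=3: not even, res = 80-1 = 79
item=7: not even, res = 79-1 = 78
item=14: even, res = 78*2+14 = 170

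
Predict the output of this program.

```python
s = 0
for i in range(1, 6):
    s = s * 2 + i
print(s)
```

57

i=1: s = 0*2+1 = 1
i=2: s = 1*2+2 = 4
i=3: s = 4*2+3 = 11
i=4: s = 11*2+4 = 26
i=5: s = 26*2+5 = 57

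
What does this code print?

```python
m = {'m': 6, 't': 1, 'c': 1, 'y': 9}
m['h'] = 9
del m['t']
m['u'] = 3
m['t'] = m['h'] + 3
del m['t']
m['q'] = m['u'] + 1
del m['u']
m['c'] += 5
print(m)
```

{'m': 6, 'c': 6, 'y': 9, 'h': 9, 'q': 4}

m['h'] = 9 → {'m': 6, 't': 1, 'c': 1, 'y': 9, 'h': 9}
del 't' → {'m': 6, 'c': 1, 'y': 9, 'h': 9}
m['u'] = 3 → {'m': 6, 'c': 1, 'y': 9, 'h': 9, 'u': 3}
m['t'] = m['h']+3 = 12 → {'m': 6, 'c': 1, 'y': 9, 'h': 9, 'u': 3, 't': 12}
del 't' → {'m': 6, 'c': 1, 'y': 9, 'h': 9, 'u': 3}
m['q'] = m['u']+1 = 4 → {'m': 6, 'c': 1, 'y': 9, 'h': 9, 'u': 3, 'q': 4}
del 'u' → {'m': 6, 'c': 1, 'y': 9, 'h': 9, 'q': 4}
m['c'] = 1+5 = 6 → {'m': 6, 'c': 6, 'y': 9, 'h': 9, 'q': 4}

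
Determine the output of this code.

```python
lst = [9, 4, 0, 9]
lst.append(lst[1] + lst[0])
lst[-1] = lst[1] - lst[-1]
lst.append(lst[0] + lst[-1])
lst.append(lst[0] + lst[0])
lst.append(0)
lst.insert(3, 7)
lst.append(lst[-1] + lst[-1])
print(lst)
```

append lst[1]+lst[0] = 4+9 = 13 → [9, 4, 0, 9, 13]
lst[-1] = lst[1]-lst[-1] = 4-13 = -9 → [9, 4, 0, 9, -9]
append lst[0]+lst[-1] = 9+(-9) = 0 → [9, 4, 0, 9, -9, 0]
append lst[0]+lst[0] = 9+9 = 18 → [9, 4, 0, 9, -9, 0, 18]
append 0 → [9, 4, 0, 9, -9, 0, 18, 0]
insert 7 at 3 → [9, 4, 0, 7, 9, -9, 0, 18, 0]
append lst[-1]+lst[-1] = 0+0 = 0 → [9, 4, 0, 7, 9, -9, 0, 18, 0, 0]

[9, 4, 0, 7, 9, -9, 0, 18, 0, 0]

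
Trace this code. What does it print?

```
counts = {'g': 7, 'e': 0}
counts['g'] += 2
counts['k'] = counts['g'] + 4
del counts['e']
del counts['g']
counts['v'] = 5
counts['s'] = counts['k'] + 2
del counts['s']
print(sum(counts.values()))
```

18

counts['g'] = 7+2 = 9 → {'g': 9, 'e': 0}
counts['k'] = counts['g']+4 = 13 → {'g': 9, 'e': 0, 'k': 13}
del 'e' → {'g': 9, 'k': 13}
del 'g' → {'k': 13}
counts['v'] = 5 → {'k': 13, 'v': 5}
counts['s'] = counts['k']+2 = 15 → {'k': 13, 'v': 5, 's': 15}
del 's' → {'k': 13, 'v': 5}
sum of values = 18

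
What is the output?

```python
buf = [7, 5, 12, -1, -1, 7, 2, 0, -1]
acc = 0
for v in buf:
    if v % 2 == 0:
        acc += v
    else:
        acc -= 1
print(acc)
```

8

v=7: not even, acc = 0-1 = -1
v=5: not even, acc = (-1)-1 = -2
v=12: even, acc = (-2)+12 = 10
v=-1: not even, acc = 10-1 = 9
v=-1: not even, acc = 9-1 = 8
v=7: not even, acc = 8-1 = 7
v=2: even, acc = 7+2 = 9
v=0: even, acc = 9+0 = 9
v=-1: not even, acc = 9-1 = 8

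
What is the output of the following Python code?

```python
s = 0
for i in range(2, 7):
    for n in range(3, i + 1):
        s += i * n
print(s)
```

i=3,n=3: s = 0+9 = 9
i=4,n=3: s = 9+12 = 21
i=4,n=4: s = 21+16 = 37
i=5,n=3: s = 37+15 = 52
i=5,n=4: s = 52+20 = 72
i=5,n=5: s = 72+25 = 97
i=6,n=3: s = 97+18 = 115
i=6,n=4: s = 115+24 = 139
i=6,n=5: s = 139+30 = 169
i=6,n=6: s = 169+36 = 205

205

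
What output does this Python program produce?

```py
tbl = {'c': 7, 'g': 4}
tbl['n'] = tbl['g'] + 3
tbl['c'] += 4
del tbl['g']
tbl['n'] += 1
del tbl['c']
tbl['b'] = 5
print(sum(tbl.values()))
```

tbl['n'] = tbl['g']+3 = 7 → {'c': 7, 'g': 4, 'n': 7}
tbl['c'] = 7+4 = 11 → {'c': 11, 'g': 4, 'n': 7}
del 'g' → {'c': 11, 'n': 7}
tbl['n'] = 7+1 = 8 → {'c': 11, 'n': 8}
del 'c' → {'n': 8}
tbl['b'] = 5 → {'n': 8, 'b': 5}
sum of values = 13

13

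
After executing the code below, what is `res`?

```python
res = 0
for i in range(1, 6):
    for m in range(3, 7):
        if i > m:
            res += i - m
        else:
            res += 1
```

21

i=1,m=3: not 1>3, res = 0+1 = 1
i=1,m=4: not 1>4, res = 1+1 = 2
i=1,m=5: not 1>5, res = 2+1 = 3
i=1,m=6: not 1>6, res = 3+1 = 4
i=2,m=3: not 2>3, res = 4+1 = 5
i=2,m=4: not 2>4, res = 5+1 = 6
i=2,m=5: not 2>5, res = 6+1 = 7
i=2,m=6: not 2>6, res = 7+1 = 8
i=3,m=3: not 3>3, res = 8+1 = 9
i=3,m=4: not 3>4, res = 9+1 = 10
i=3,m=5: not 3>5, res = 10+1 = 11
i=3,m=6: not 3>6, res = 11+1 = 12
i=4,m=3: 4>3, res = 12+1 = 13
i=4,m=4: not 4>4, res = 13+1 = 14
i=4,m=5: not 4>5, res = 14+1 = 15
i=4,m=6: not 4>6, res = 15+1 = 16
i=5,m=3: 5>3, res = 16+2 = 18
i=5,m=4: 5>4, res = 18+1 = 19
i=5,m=5: not 5>5, res = 19+1 = 20
i=5,m=6: not 5>6, res = 20+1 = 21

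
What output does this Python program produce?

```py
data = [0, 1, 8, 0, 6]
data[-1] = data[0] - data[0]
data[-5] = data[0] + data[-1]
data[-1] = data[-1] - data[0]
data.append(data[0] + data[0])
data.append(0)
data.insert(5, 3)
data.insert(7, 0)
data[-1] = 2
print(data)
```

data[-1] = data[0]-data[0] = 0-0 = 0 → [0, 1, 8, 0, 0]
data[-5] = data[0]+data[-1] = 0+0 = 0 → [0, 1, 8, 0, 0]
data[-1] = data[-1]-data[0] = 0-0 = 0 → [0, 1, 8, 0, 0]
append data[0]+data[0] = 0+0 = 0 → [0, 1, 8, 0, 0, 0]
append 0 → [0, 1, 8, 0, 0, 0, 0]
insert 3 at 5 → [0, 1, 8, 0, 0, 3, 0, 0]
insert 0 at 7 → [0, 1, 8, 0, 0, 3, 0, 0, 0]
data[-1] = 2 → [0, 1, 8, 0, 0, 3, 0, 0, 2]

[0, 1, 8, 0, 0, 3, 0, 0, 2]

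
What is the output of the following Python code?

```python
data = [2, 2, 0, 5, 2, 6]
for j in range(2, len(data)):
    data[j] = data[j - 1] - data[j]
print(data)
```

[2, 2, 2, -3, -5, -11]

j=2: data[2] = 2-0 = 2 → [2, 2, 2, 5, 2, 6]
j=3: data[3] = 2-5 = -3 → [2, 2, 2, -3, 2, 6]
j=4: data[4] = (-3)-2 = -5 → [2, 2, 2, -3, -5, 6]
j=5: data[5] = (-5)-6 = -11 → [2, 2, 2, -3, -5, -11]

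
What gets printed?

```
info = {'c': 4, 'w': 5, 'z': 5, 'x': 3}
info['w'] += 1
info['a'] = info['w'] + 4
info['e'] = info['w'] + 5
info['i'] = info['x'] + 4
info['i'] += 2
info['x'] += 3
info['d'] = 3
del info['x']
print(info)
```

info['w'] = 5+1 = 6 → {'c': 4, 'w': 6, 'z': 5, 'x': 3}
info['a'] = info['w']+4 = 10 → {'c': 4, 'w': 6, 'z': 5, 'x': 3, 'a': 10}
info['e'] = info['w']+5 = 11 → {'c': 4, 'w': 6, 'z': 5, 'x': 3, 'a': 10, 'e': 11}
info['i'] = info['x']+4 = 7 → {'c': 4, 'w': 6, 'z': 5, 'x': 3, 'a': 10, 'e': 11, 'i': 7}
info['i'] = 7+2 = 9 → {'c': 4, 'w': 6, 'z': 5, 'x': 3, 'a': 10, 'e': 11, 'i': 9}
info['x'] = 3+3 = 6 → {'c': 4, 'w': 6, 'z': 5, 'x': 6, 'a': 10, 'e': 11, 'i': 9}
info['d'] = 3 → {'c': 4, 'w': 6, 'z': 5, 'x': 6, 'a': 10, 'e': 11, 'i': 9, 'd': 3}
del 'x' → {'c': 4, 'w': 6, 'z': 5, 'a': 10, 'e': 11, 'i': 9, 'd': 3}

{'c': 4, 'w': 6, 'z': 5, 'a': 10, 'e': 11, 'i': 9, 'd': 3}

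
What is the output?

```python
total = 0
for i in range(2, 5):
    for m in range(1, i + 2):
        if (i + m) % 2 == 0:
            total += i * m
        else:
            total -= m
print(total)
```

i=2,m=1: odd sum, total = 0-1 = -1
i=2,m=2: even sum, total = (-1)+4 = 3
i=2,m=3: odd sum, total = 3-3 = 0
i=3,m=1: even sum, total = 0+3 = 3
i=3,m=2: odd sum, total = 3-2 = 1
i=3,m=3: even sum, total = 1+9 = 10
i=3,m=4: odd sum, total = 10-4 = 6
i=4,m=1: odd sum, total = 6-1 = 5
i=4,m=2: even sum, total = 5+8 = 13
i=4,m=3: odd sum, total = 13-3 = 10
i=4,m=4: even sum, total = 10+16 = 26
i=4,m=5: odd sum, total = 26-5 = 21

21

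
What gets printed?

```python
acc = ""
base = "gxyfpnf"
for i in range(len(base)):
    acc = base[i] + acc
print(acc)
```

i=0: prepend 'g' → 'g'
i=1: prepend 'x' → 'xg'
i=2: prepend 'y' → 'yxg'
i=3: prepend 'f' → 'fyxg'
i=4: prepend 'p' → 'pfyxg'
i=5: prepend 'n' → 'npfyxg'
i=6: prepend 'f' → 'fnpfyxg'

fnpfyxg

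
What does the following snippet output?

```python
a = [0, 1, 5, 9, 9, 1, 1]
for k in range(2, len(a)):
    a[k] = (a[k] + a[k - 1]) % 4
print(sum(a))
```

k=2: a[2] = (5+1)%4 = 2 → [0, 1, 2, 9, 9, 1, 1]
k=3: a[3] = (9+2)%4 = 3 → [0, 1, 2, 3, 9, 1, 1]
k=4: a[4] = (9+3)%4 = 0 → [0, 1, 2, 3, 0, 1, 1]
k=5: a[5] = (1+0)%4 = 1 → [0, 1, 2, 3, 0, 1, 1]
k=6: a[6] = (1+1)%4 = 2 → [0, 1, 2, 3, 0, 1, 2]
sum = 9

9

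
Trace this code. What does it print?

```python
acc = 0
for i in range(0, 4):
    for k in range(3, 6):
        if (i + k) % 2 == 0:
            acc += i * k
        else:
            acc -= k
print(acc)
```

i=0,k=3: odd sum, acc = 0-3 = -3
i=0,k=4: even sum, acc = (-3)+0 = -3
i=0,k=5: odd sum, acc = (-3)-5 = -8
i=1,k=3: even sum, acc = (-8)+3 = -5
i=1,k=4: odd sum, acc = (-5)-4 = -9
i=1,k=5: even sum, acc = (-9)+5 = -4
i=2,k=3: odd sum, acc = (-4)-3 = -7
i=2,k=4: even sum, acc = (-7)+8 = 1
i=2,k=5: odd sum, acc = 1-5 = -4
i=3,k=3: even sum, acc = (-4)+9 = 5
i=3,k=4: odd sum, acc = 5-4 = 1
i=3,k=5: even sum, acc = 1+15 = 16

16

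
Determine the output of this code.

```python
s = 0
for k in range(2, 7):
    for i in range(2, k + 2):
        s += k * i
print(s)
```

355

k=2,i=2: s = 0+4 = 4
k=2,i=3: s = 4+6 = 10
k=3,i=2: s = 10+6 = 16
k=3,i=3: s = 16+9 = 25
k=3,i=4: s = 25+12 = 37
k=4,i=2: s = 37+8 = 45
k=4,i=3: s = 45+12 = 57
k=4,i=4: s = 57+16 = 73
k=4,i=5: s = 73+20 = 93
k=5,i=2: s = 93+10 = 103
k=5,i=3: s = 103+15 = 118
k=5,i=4: s = 118+20 = 138
k=5,i=5: s = 138+25 = 163
k=5,i=6: s = 163+30 = 193
k=6,i=2: s = 193+12 = 205
k=6,i=3: s = 205+18 = 223
k=6,i=4: s = 223+24 = 247
k=6,i=5: s = 247+30 = 277
k=6,i=6: s = 277+36 = 313
k=6,i=7: s = 313+42 = 355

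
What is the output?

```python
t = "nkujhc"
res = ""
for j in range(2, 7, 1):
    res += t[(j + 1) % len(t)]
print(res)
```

j=2: add t[3]='j' → 'j'
j=3: add t[4]='h' → 'jh'
j=4: add t[5]='c' → 'jhc'
j=5: add t[0]='n' → 'jhcn'
j=6: add t[1]='k' → 'jhcnk'

jhcnk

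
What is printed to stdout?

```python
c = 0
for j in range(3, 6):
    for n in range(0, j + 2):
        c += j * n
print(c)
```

195

j=3,n=0: c = 0+0 = 0
j=3,n=1: c = 0+3 = 3
j=3,n=2: c = 3+6 = 9
j=3,n=3: c = 9+9 = 18
j=3,n=4: c = 18+12 = 30
j=4,n=0: c = 30+0 = 30
j=4,n=1: c = 30+4 = 34
j=4,n=2: c = 34+8 = 42
j=4,n=3: c = 42+12 = 54
j=4,n=4: c = 54+16 = 70
j=4,n=5: c = 70+20 = 90
j=5,n=0: c = 90+0 = 90
j=5,n=1: c = 90+5 = 95
j=5,n=2: c = 95+10 = 105
j=5,n=3: c = 105+15 = 120
j=5,n=4: c = 120+20 = 140
j=5,n=5: c = 140+25 = 165
j=5,n=6: c = 165+30 = 195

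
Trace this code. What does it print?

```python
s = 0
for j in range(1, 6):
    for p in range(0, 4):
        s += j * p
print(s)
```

90

j=1,p=0: s = 0+0 = 0
j=1,p=1: s = 0+1 = 1
j=1,p=2: s = 1+2 = 3
j=1,p=3: s = 3+3 = 6
j=2,p=0: s = 6+0 = 6
j=2,p=1: s = 6+2 = 8
j=2,p=2: s = 8+4 = 12
j=2,p=3: s = 12+6 = 18
j=3,p=0: s = 18+0 = 18
j=3,p=1: s = 18+3 = 21
j=3,p=2: s = 21+6 = 27
j=3,p=3: s = 27+9 = 36
j=4,p=0: s = 36+0 = 36
j=4,p=1: s = 36+4 = 40
j=4,p=2: s = 40+8 = 48
j=4,p=3: s = 48+12 = 60
j=5,p=0: s = 60+0 = 60
j=5,p=1: s = 60+5 = 65
j=5,p=2: s = 65+10 = 75
j=5,p=3: s = 75+15 = 90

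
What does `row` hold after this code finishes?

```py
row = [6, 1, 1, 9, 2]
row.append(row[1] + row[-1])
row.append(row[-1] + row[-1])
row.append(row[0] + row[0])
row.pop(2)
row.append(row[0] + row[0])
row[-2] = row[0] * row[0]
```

[6, 1, 9, 2, 3, 6, 36, 12]

append row[1]+row[-1] = 1+2 = 3 → [6, 1, 1, 9, 2, 3]
append row[-1]+row[-1] = 3+3 = 6 → [6, 1, 1, 9, 2, 3, 6]
append row[0]+row[0] = 6+6 = 12 → [6, 1, 1, 9, 2, 3, 6, 12]
pop(2) removes 1 → [6, 1, 9, 2, 3, 6, 12]
append row[0]+row[0] = 6+6 = 12 → [6, 1, 9, 2, 3, 6, 12, 12]
row[-2] = row[0]*row[0] = 6*6 = 36 → [6, 1, 9, 2, 3, 6, 36, 12]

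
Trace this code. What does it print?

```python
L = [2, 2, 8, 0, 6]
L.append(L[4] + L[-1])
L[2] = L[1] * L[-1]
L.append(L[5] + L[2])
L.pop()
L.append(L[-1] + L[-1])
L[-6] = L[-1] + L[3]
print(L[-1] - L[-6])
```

append L[4]+L[-1] = 6+6 = 12 → [2, 2, 8, 0, 6, 12]
L[2] = L[1]*L[-1] = 2*12 = 24 → [2, 2, 24, 0, 6, 12]
append L[5]+L[2] = 12+24 = 36 → [2, 2, 24, 0, 6, 12, 36]
pop() removes 36 → [2, 2, 24, 0, 6, 12]
append L[-1]+L[-1] = 12+12 = 24 → [2, 2, 24, 0, 6, 12, 24]
L[-6] = L[-1]+L[3] = 24+0 = 24 → [2, 24, 24, 0, 6, 12, 24]
L[-1]-L[-6] = 24-24 = 0

0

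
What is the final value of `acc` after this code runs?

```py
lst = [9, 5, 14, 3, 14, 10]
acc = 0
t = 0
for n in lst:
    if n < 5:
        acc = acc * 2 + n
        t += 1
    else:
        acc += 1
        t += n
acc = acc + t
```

64

n=9: not <5, acc = 0+1 = 1; t=9
n=5: not <5, acc = 1+1 = 2; t=14
n=14: not <5, acc = 2+1 = 3; t=28
n=3: <5, acc = 3*2+3 = 9; t=29
n=14: not <5, acc = 9+1 = 10; t=43
n=10: not <5, acc = 10+1 = 11; t=53
acc+t = 11+53 = 64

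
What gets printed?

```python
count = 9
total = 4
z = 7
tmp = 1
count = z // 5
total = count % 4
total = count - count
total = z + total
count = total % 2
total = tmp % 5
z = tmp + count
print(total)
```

count = 7//5 = 1
total = 1%4 = 1
total = 1-1 = 0
total = 7+0 = 7
count = 7%2 = 1
total = 1%5 = 1
z = 1+1 = 2

1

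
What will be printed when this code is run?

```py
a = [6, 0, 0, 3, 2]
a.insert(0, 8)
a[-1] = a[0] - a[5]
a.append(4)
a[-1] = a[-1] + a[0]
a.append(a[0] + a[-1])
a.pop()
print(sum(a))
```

insert 8 at 0 → [8, 6, 0, 0, 3, 2]
a[-1] = a[0]-a[5] = 8-2 = 6 → [8, 6, 0, 0, 3, 6]
append 4 → [8, 6, 0, 0, 3, 6, 4]
a[-1] = a[-1]+a[0] = 4+8 = 12 → [8, 6, 0, 0, 3, 6, 12]
append a[0]+a[-1] = 8+12 = 20 → [8, 6, 0, 0, 3, 6, 12, 20]
pop() removes 20 → [8, 6, 0, 0, 3, 6, 12]
sum = 35

35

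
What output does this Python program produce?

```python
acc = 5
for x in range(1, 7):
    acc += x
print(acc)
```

x=1: acc = 5+1 = 6
x=2: acc = 6+2 = 8
x=3: acc = 8+3 = 11
x=4: acc = 11+4 = 15
x=5: acc = 15+5 = 20
x=6: acc = 20+6 = 26

26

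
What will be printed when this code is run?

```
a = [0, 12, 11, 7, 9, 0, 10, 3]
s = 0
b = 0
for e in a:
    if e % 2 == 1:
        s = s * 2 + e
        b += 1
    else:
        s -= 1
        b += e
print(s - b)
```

75

e=0: not odd, s = 0-1 = -1; b=0
e=12: not odd, s = (-1)-1 = -2; b=12
e=11: odd, s = (-2)*2+11 = 7; b=13
e=7: odd, s = 7*2+7 = 21; b=14
e=9: odd, s = 21*2+9 = 51; b=15
e=0: not odd, s = 51-1 = 50; b=15
e=10: not odd, s = 50-1 = 49; b=25
e=3: odd, s = 49*2+3 = 101; b=26
s-b = 101-26 = 75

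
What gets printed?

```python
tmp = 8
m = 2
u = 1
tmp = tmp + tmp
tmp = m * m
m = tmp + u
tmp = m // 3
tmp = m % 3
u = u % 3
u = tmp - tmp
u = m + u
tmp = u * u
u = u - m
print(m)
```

tmp = 8+8 = 16
tmp = 2*2 = 4
m = 4+1 = 5
tmp = 5//3 = 1
tmp = 5%3 = 2
u = 1%3 = 1
u = 2-2 = 0
u = 5+0 = 5
tmp = 5*5 = 25
u = 5-5 = 0

5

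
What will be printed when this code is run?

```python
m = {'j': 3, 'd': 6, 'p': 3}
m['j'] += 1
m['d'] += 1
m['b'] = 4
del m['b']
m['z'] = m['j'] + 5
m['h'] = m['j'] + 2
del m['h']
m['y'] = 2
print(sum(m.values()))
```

25

m['j'] = 3+1 = 4 → {'j': 4, 'd': 6, 'p': 3}
m['d'] = 6+1 = 7 → {'j': 4, 'd': 7, 'p': 3}
m['b'] = 4 → {'j': 4, 'd': 7, 'p': 3, 'b': 4}
del 'b' → {'j': 4, 'd': 7, 'p': 3}
m['z'] = m['j']+5 = 9 → {'j': 4, 'd': 7, 'p': 3, 'z': 9}
m['h'] = m['j']+2 = 6 → {'j': 4, 'd': 7, 'p': 3, 'z': 9, 'h': 6}
del 'h' → {'j': 4, 'd': 7, 'p': 3, 'z': 9}
m['y'] = 2 → {'j': 4, 'd': 7, 'p': 3, 'z': 9, 'y': 2}
sum of values = 25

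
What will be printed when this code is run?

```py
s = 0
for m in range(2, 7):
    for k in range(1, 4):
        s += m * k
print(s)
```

120

m=2,k=1: s = 0+2 = 2
m=2,k=2: s = 2+4 = 6
m=2,k=3: s = 6+6 = 12
m=3,k=1: s = 12+3 = 15
m=3,k=2: s = 15+6 = 21
m=3,k=3: s = 21+9 = 30
m=4,k=1: s = 30+4 = 34
m=4,k=2: s = 34+8 = 42
m=4,k=3: s = 42+12 = 54
m=5,k=1: s = 54+5 = 59
m=5,k=2: s = 59+10 = 69
m=5,k=3: s = 69+15 = 84
m=6,k=1: s = 84+6 = 90
m=6,k=2: s = 90+12 = 102
m=6,k=3: s = 102+18 = 120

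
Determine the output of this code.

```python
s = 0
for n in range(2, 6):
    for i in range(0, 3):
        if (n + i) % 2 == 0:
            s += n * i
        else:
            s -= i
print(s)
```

14

n=2,i=0: even sum, s = 0+0 = 0
n=2,i=1: odd sum, s = 0-1 = -1
n=2,i=2: even sum, s = (-1)+4 = 3
n=3,i=0: odd sum, s = 3-0 = 3
n=3,i=1: even sum, s = 3+3 = 6
n=3,i=2: odd sum, s = 6-2 = 4
n=4,i=0: even sum, s = 4+0 = 4
n=4,i=1: odd sum, s = 4-1 = 3
n=4,i=2: even sum, s = 3+8 = 11
n=5,i=0: odd sum, s = 11-0 = 11
n=5,i=1: even sum, s = 11+5 = 16
n=5,i=2: odd sum, s = 16-2 = 14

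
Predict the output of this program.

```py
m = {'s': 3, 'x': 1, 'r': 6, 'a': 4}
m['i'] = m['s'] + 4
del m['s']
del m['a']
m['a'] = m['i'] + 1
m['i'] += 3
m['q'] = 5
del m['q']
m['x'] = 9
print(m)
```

{'x': 9, 'r': 6, 'i': 10, 'a': 8}

m['i'] = m['s']+4 = 7 → {'s': 3, 'x': 1, 'r': 6, 'a': 4, 'i': 7}
del 's' → {'x': 1, 'r': 6, 'a': 4, 'i': 7}
del 'a' → {'x': 1, 'r': 6, 'i': 7}
m['a'] = m['i']+1 = 8 → {'x': 1, 'r': 6, 'i': 7, 'a': 8}
m['i'] = 7+3 = 10 → {'x': 1, 'r': 6, 'i': 10, 'a': 8}
m['q'] = 5 → {'x': 1, 'r': 6, 'i': 10, 'a': 8, 'q': 5}
del 'q' → {'x': 1, 'r': 6, 'i': 10, 'a': 8}
m['x'] = 9 → {'x': 9, 'r': 6, 'i': 10, 'a': 8}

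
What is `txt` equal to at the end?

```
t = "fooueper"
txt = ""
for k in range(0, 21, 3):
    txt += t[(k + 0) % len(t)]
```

k=0: add t[0]='f' → 'f'
k=3: add t[3]='u' → 'fu'
k=6: add t[6]='e' → 'fue'
k=9: add t[1]='o' → 'fueo'
k=12: add t[4]='e' → 'fueoe'
k=15: add t[7]='r' → 'fueoer'
k=18: add t[2]='o' → 'fueoero'

'fueoero'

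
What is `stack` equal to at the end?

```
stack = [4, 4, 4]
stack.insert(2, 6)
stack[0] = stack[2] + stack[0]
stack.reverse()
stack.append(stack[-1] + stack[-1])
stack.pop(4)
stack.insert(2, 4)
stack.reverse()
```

[10, 4, 4, 6, 4]

insert 6 at 2 → [4, 4, 6, 4]
stack[0] = stack[2]+stack[0] = 6+4 = 10 → [10, 4, 6, 4]
reverse → [4, 6, 4, 10]
append stack[-1]+stack[-1] = 10+10 = 20 → [4, 6, 4, 10, 20]
pop(4) removes 20 → [4, 6, 4, 10]
insert 4 at 2 → [4, 6, 4, 4, 10]
reverse → [10, 4, 4, 6, 4]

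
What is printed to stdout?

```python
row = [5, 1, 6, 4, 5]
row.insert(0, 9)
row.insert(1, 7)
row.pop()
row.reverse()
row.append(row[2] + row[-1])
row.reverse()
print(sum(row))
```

insert 9 at 0 → [9, 5, 1, 6, 4, 5]
insert 7 at 1 → [9, 7, 5, 1, 6, 4, 5]
pop() removes 5 → [9, 7, 5, 1, 6, 4]
reverse → [4, 6, 1, 5, 7, 9]
append row[2]+row[-1] = 1+9 = 10 → [4, 6, 1, 5, 7, 9, 10]
reverse → [10, 9, 7, 5, 1, 6, 4]
sum = 42

42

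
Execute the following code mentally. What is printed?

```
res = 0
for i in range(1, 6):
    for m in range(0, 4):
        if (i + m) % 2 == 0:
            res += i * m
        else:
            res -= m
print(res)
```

34

i=1,m=0: odd sum, res = 0-0 = 0
i=1,m=1: even sum, res = 0+1 = 1
i=1,m=2: odd sum, res = 1-2 = -1
i=1,m=3: even sum, res = (-1)+3 = 2
i=2,m=0: even sum, res = 2+0 = 2
i=2,m=1: odd sum, res = 2-1 = 1
i=2,m=2: even sum, res = 1+4 = 5
i=2,m=3: odd sum, res = 5-3 = 2
i=3,m=0: odd sum, res = 2-0 = 2
i=3,m=1: even sum, res = 2+3 = 5
i=3,m=2: odd sum, res = 5-2 = 3
i=3,m=3: even sum, res = 3+9 = 12
i=4,m=0: even sum, res = 12+0 = 12
i=4,m=1: odd sum, res = 12-1 = 11
i=4,m=2: even sum, res = 11+8 = 19
i=4,m=3: odd sum, res = 19-3 = 16
i=5,m=0: odd sum, res = 16-0 = 16
i=5,m=1: even sum, res = 16+5 = 21
i=5,m=2: odd sum, res = 21-2 = 19
i=5,m=3: even sum, res = 19+15 = 34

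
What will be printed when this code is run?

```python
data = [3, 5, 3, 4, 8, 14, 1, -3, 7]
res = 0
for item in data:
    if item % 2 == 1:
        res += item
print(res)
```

16

item=3: odd, res = 0+3 = 3
item=5: odd, res = 3+5 = 8
item=3: odd, res = 8+3 = 11
item=4: not odd
item=8: not odd
item=14: not odd
item=1: odd, res = 11+1 = 12
item=-3: odd, res = 12+(-3) = 9
item=7: odd, res = 9+7 = 16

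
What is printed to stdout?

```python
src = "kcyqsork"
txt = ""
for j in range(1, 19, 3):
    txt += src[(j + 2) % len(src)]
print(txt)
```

j=1: add src[3]='q' → 'q'
j=4: add src[6]='r' → 'qr'
j=7: add src[1]='c' → 'qrc'
j=10: add src[4]='s' → 'qrcs'
j=13: add src[7]='k' → 'qrcsk'
j=16: add src[2]='y' → 'qrcsky'

qrcsky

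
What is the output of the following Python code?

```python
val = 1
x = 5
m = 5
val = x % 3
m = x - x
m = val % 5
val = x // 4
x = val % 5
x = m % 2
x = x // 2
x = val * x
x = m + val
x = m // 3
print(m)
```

2

val = 5%3 = 2
m = 5-5 = 0
m = 2%5 = 2
val = 5//4 = 1
x = 1%5 = 1
x = 2%2 = 0
x = 0//2 = 0
x = 1*0 = 0
x = 2+1 = 3
x = 2//3 = 0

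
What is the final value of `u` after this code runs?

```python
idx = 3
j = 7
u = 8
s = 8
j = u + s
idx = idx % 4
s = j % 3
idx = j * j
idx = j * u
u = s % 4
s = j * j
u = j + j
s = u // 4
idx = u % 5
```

32

j = 8+8 = 16
idx = 3%4 = 3
s = 16%3 = 1
idx = 16*16 = 256
idx = 16*8 = 128
u = 1%4 = 1
s = 16*16 = 256
u = 16+16 = 32
s = 32//4 = 8
idx = 32%5 = 2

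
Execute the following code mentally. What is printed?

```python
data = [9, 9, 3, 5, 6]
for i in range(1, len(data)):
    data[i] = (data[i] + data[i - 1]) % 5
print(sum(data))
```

16

i=1: data[1] = (9+9)%5 = 3 → [9, 3, 3, 5, 6]
i=2: data[2] = (3+3)%5 = 1 → [9, 3, 1, 5, 6]
i=3: data[3] = (5+1)%5 = 1 → [9, 3, 1, 1, 6]
i=4: data[4] = (6+1)%5 = 2 → [9, 3, 1, 1, 2]
sum = 16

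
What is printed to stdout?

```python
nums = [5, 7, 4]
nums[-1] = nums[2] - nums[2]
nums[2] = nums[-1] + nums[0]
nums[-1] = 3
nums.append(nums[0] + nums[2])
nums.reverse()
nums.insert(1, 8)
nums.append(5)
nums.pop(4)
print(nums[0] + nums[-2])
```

nums[-1] = nums[2]-nums[2] = 4-4 = 0 → [5, 7, 0]
nums[2] = nums[-1]+nums[0] = 0+5 = 5 → [5, 7, 5]
nums[-1] = 3 → [5, 7, 3]
append nums[0]+nums[2] = 5+3 = 8 → [5, 7, 3, 8]
reverse → [8, 3, 7, 5]
insert 8 at 1 → [8, 8, 3, 7, 5]
append 5 → [8, 8, 3, 7, 5, 5]
pop(4) removes 5 → [8, 8, 3, 7, 5]
nums[0]+nums[-2] = 8+7 = 15

15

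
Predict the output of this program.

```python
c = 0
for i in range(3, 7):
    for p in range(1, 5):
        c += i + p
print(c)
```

i=3,p=1: c = 0+4 = 4
i=3,p=2: c = 4+5 = 9
i=3,p=3: c = 9+6 = 15
i=3,p=4: c = 15+7 = 22
i=4,p=1: c = 22+5 = 27
i=4,p=2: c = 27+6 = 33
i=4,p=3: c = 33+7 = 40
i=4,p=4: c = 40+8 = 48
i=5,p=1: c = 48+6 = 54
i=5,p=2: c = 54+7 = 61
i=5,p=3: c = 61+8 = 69
i=5,p=4: c = 69+9 = 78
i=6,p=1: c = 78+7 = 85
i=6,p=2: c = 85+8 = 93
i=6,p=3: c = 93+9 = 102
i=6,p=4: c = 102+10 = 112

112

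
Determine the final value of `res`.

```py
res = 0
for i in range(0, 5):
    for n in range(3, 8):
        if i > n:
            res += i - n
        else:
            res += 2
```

49

i=0,n=3: not 0>3, res = 0+2 = 2
i=0,n=4: not 0>4, res = 2+2 = 4
i=0,n=5: not 0>5, res = 4+2 = 6
i=0,n=6: not 0>6, res = 6+2 = 8
i=0,n=7: not 0>7, res = 8+2 = 10
i=1,n=3: not 1>3, res = 10+2 = 12
i=1,n=4: not 1>4, res = 12+2 = 14
i=1,n=5: not 1>5, res = 14+2 = 16
i=1,n=6: not 1>6, res = 16+2 = 18
i=1,n=7: not 1>7, res = 18+2 = 20
i=2,n=3: not 2>3, res = 20+2 = 22
i=2,n=4: not 2>4, res = 22+2 = 24
i=2,n=5: not 2>5, res = 24+2 = 26
i=2,n=6: not 2>6, res = 26+2 = 28
i=2,n=7: not 2>7, res = 28+2 = 30
i=3,n=3: not 3>3, res = 30+2 = 32
i=3,n=4: not 3>4, res = 32+2 = 34
i=3,n=5: not 3>5, res = 34+2 = 36
i=3,n=6: not 3>6, res = 36+2 = 38
i=3,n=7: not 3>7, res = 38+2 = 40
i=4,n=3: 4>3, res = 40+1 = 41
i=4,n=4: not 4>4, res = 41+2 = 43
i=4,n=5: not 4>5, res = 43+2 = 45
i=4,n=6: not 4>6, res = 45+2 = 47
i=4,n=7: not 4>7, res = 47+2 = 49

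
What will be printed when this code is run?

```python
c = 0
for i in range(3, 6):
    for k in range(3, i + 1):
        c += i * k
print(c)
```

97

i=3,k=3: c = 0+9 = 9
i=4,k=3: c = 9+12 = 21
i=4,k=4: c = 21+16 = 37
i=5,k=3: c = 37+15 = 52
i=5,k=4: c = 52+20 = 72
i=5,k=5: c = 72+25 = 97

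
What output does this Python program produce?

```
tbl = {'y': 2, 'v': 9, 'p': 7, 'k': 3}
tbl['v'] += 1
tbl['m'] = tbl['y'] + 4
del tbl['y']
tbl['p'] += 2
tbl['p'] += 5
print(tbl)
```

{'v': 10, 'p': 14, 'k': 3, 'm': 6}

tbl['v'] = 9+1 = 10 → {'y': 2, 'v': 10, 'p': 7, 'k': 3}
tbl['m'] = tbl['y']+4 = 6 → {'y': 2, 'v': 10, 'p': 7, 'k': 3, 'm': 6}
del 'y' → {'v': 10, 'p': 7, 'k': 3, 'm': 6}
tbl['p'] = 7+2 = 9 → {'v': 10, 'p': 9, 'k': 3, 'm': 6}
tbl['p'] = 9+5 = 14 → {'v': 10, 'p': 14, 'k': 3, 'm': 6}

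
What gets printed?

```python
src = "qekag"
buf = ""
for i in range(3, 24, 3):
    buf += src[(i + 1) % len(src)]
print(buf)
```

gkqaegk

i=3: add src[4]='g' → 'g'
i=6: add src[2]='k' → 'gk'
i=9: add src[0]='q' → 'gkq'
i=12: add src[3]='a' → 'gkqa'
i=15: add src[1]='e' → 'gkqae'
i=18: add src[4]='g' → 'gkqaeg'
i=21: add src[2]='k' → 'gkqaegk'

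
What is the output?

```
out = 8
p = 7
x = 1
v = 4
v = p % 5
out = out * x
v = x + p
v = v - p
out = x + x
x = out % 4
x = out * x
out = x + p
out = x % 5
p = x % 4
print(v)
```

1

v = 7%5 = 2
out = 8*1 = 8
v = 1+7 = 8
v = 8-7 = 1
out = 1+1 = 2
x = 2%4 = 2
x = 2*2 = 4
out = 4+7 = 11
out = 4%5 = 4
p = 4%4 = 0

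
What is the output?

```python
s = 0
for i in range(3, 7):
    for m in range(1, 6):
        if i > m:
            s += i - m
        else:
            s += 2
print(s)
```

46

i=3,m=1: 3>1, s = 0+2 = 2
i=3,m=2: 3>2, s = 2+1 = 3
i=3,m=3: not 3>3, s = 3+2 = 5
i=3,m=4: not 3>4, s = 5+2 = 7
i=3,m=5: not 3>5, s = 7+2 = 9
i=4,m=1: 4>1, s = 9+3 = 12
i=4,m=2: 4>2, s = 12+2 = 14
i=4,m=3: 4>3, s = 14+1 = 15
i=4,m=4: not 4>4, s = 15+2 = 17
i=4,m=5: not 4>5, s = 17+2 = 19
i=5,m=1: 5>1, s = 19+4 = 23
i=5,m=2: 5>2, s = 23+3 = 26
i=5,m=3: 5>3, s = 26+2 = 28
i=5,m=4: 5>4, s = 28+1 = 29
i=5,m=5: not 5>5, s = 29+2 = 31
i=6,m=1: 6>1, s = 31+5 = 36
i=6,m=2: 6>2, s = 36+4 = 40
i=6,m=3: 6>3, s = 40+3 = 43
i=6,m=4: 6>4, s = 43+2 = 45
i=6,m=5: 6>5, s = 45+1 = 46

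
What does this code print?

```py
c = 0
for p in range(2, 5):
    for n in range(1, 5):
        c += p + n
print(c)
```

p=2,n=1: c = 0+3 = 3
p=2,n=2: c = 3+4 = 7
p=2,n=3: c = 7+5 = 12
p=2,n=4: c = 12+6 = 18
p=3,n=1: c = 18+4 = 22
p=3,n=2: c = 22+5 = 27
p=3,n=3: c = 27+6 = 33
p=3,n=4: c = 33+7 = 40
p=4,n=1: c = 40+5 = 45
p=4,n=2: c = 45+6 = 51
p=4,n=3: c = 51+7 = 58
p=4,n=4: c = 58+8 = 66

66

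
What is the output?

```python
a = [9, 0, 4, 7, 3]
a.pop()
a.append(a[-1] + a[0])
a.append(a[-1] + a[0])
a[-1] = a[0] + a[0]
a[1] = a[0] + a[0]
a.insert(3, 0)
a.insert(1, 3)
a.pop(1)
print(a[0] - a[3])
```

pop() removes 3 → [9, 0, 4, 7]
append a[-1]+a[0] = 7+9 = 16 → [9, 0, 4, 7, 16]
append a[-1]+a[0] = 16+9 = 25 → [9, 0, 4, 7, 16, 25]
a[-1] = a[0]+a[0] = 9+9 = 18 → [9, 0, 4, 7, 16, 18]
a[1] = a[0]+a[0] = 9+9 = 18 → [9, 18, 4, 7, 16, 18]
insert 0 at 3 → [9, 18, 4, 0, 7, 16, 18]
insert 3 at 1 → [9, 3, 18, 4, 0, 7, 16, 18]
pop(1) removes 3 → [9, 18, 4, 0, 7, 16, 18]
a[0]-a[3] = 9-0 = 9

9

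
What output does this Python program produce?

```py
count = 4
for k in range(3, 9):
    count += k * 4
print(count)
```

136

k=3: count = 4+3*4 = 16
k=4: count = 16+4*4 = 32
k=5: count = 32+5*4 = 52
k=6: count = 52+6*4 = 76
k=7: count = 76+7*4 = 104
k=8: count = 104+8*4 = 136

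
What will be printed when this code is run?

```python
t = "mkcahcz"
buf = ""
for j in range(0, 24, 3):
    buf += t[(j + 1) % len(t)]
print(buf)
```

j=0: add t[1]='k' → 'k'
j=3: add t[4]='h' → 'kh'
j=6: add t[0]='m' → 'khm'
j=9: add t[3]='a' → 'khma'
j=12: add t[6]='z' → 'khmaz'
j=15: add t[2]='c' → 'khmazc'
j=18: add t[5]='c' → 'khmazcc'
j=21: add t[1]='k' → 'khmazcck'

khmazcck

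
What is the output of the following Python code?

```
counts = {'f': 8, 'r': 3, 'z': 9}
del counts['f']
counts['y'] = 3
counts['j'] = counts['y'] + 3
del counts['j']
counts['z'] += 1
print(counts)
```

{'r': 3, 'z': 10, 'y': 3}

del 'f' → {'r': 3, 'z': 9}
counts['y'] = 3 → {'r': 3, 'z': 9, 'y': 3}
counts['j'] = counts['y']+3 = 6 → {'r': 3, 'z': 9, 'y': 3, 'j': 6}
del 'j' → {'r': 3, 'z': 9, 'y': 3}
counts['z'] = 9+1 = 10 → {'r': 3, 'z': 10, 'y': 3}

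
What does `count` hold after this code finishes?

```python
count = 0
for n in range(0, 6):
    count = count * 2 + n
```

n=0: count = 0*2+0 = 0
n=1: count = 0*2+1 = 1
n=2: count = 1*2+2 = 4
n=3: count = 4*2+3 = 11
n=4: count = 11*2+4 = 26
n=5: count = 26*2+5 = 57

57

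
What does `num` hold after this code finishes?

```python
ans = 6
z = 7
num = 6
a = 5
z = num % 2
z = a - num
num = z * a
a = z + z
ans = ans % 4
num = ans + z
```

z = 6%2 = 0
z = 5-6 = -1
num = (-1)*5 = -5
a = (-1)+(-1) = -2
ans = 6%4 = 2
num = 2+(-1) = 1

1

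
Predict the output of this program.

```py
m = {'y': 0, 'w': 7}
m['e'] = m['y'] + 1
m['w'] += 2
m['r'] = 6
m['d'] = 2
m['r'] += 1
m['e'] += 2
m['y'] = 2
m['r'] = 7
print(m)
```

{'y': 2, 'w': 9, 'e': 3, 'r': 7, 'd': 2}

m['e'] = m['y']+1 = 1 → {'y': 0, 'w': 7, 'e': 1}
m['w'] = 7+2 = 9 → {'y': 0, 'w': 9, 'e': 1}
m['r'] = 6 → {'y': 0, 'w': 9, 'e': 1, 'r': 6}
m['d'] = 2 → {'y': 0, 'w': 9, 'e': 1, 'r': 6, 'd': 2}
m['r'] = 6+1 = 7 → {'y': 0, 'w': 9, 'e': 1, 'r': 7, 'd': 2}
m['e'] = 1+2 = 3 → {'y': 0, 'w': 9, 'e': 3, 'r': 7, 'd': 2}
m['y'] = 2 → {'y': 2, 'w': 9, 'e': 3, 'r': 7, 'd': 2}
m['r'] = 7 → {'y': 2, 'w': 9, 'e': 3, 'r': 7, 'd': 2}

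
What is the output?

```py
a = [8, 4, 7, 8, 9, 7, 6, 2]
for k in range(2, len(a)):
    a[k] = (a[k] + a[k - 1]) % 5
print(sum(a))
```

24

k=2: a[2] = (7+4)%5 = 1 → [8, 4, 1, 8, 9, 7, 6, 2]
k=3: a[3] = (8+1)%5 = 4 → [8, 4, 1, 4, 9, 7, 6, 2]
k=4: a[4] = (9+4)%5 = 3 → [8, 4, 1, 4, 3, 7, 6, 2]
k=5: a[5] = (7+3)%5 = 0 → [8, 4, 1, 4, 3, 0, 6, 2]
k=6: a[6] = (6+0)%5 = 1 → [8, 4, 1, 4, 3, 0, 1, 2]
k=7: a[7] = (2+1)%5 = 3 → [8, 4, 1, 4, 3, 0, 1, 3]
sum = 24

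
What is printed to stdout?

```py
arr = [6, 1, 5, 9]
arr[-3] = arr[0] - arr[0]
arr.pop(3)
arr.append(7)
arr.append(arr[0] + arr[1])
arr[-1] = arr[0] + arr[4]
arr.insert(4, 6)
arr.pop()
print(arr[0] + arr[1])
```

6

arr[-3] = arr[0]-arr[0] = 6-6 = 0 → [6, 0, 5, 9]
pop(3) removes 9 → [6, 0, 5]
append 7 → [6, 0, 5, 7]
append arr[0]+arr[1] = 6+0 = 6 → [6, 0, 5, 7, 6]
arr[-1] = arr[0]+arr[4] = 6+6 = 12 → [6, 0, 5, 7, 12]
insert 6 at 4 → [6, 0, 5, 7, 6, 12]
pop() removes 12 → [6, 0, 5, 7, 6]
arr[0]+arr[1] = 6+0 = 6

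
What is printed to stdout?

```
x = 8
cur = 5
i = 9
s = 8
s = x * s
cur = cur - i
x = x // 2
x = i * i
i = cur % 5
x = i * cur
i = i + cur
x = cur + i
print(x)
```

-7

s = 8*8 = 64
cur = 5-9 = -4
x = 8//2 = 4
x = 9*9 = 81
i = (-4)%5 = 1
x = 1*(-4) = -4
i = 1+(-4) = -3
x = (-4)+(-3) = -7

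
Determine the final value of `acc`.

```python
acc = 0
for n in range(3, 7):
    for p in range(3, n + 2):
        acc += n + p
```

n=3,p=3: acc = 0+6 = 6
n=3,p=4: acc = 6+7 = 13
n=4,p=3: acc = 13+7 = 20
n=4,p=4: acc = 20+8 = 28
n=4,p=5: acc = 28+9 = 37
n=5,p=3: acc = 37+8 = 45
n=5,p=4: acc = 45+9 = 54
n=5,p=5: acc = 54+10 = 64
n=5,p=6: acc = 64+11 = 75
n=6,p=3: acc = 75+9 = 84
n=6,p=4: acc = 84+10 = 94
n=6,p=5: acc = 94+11 = 105
n=6,p=6: acc = 105+12 = 117
n=6,p=7: acc = 117+13 = 130

130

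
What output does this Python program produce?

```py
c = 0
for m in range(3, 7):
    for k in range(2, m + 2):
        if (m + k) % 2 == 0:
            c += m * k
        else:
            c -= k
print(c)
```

m=3,k=2: odd sum, c = 0-2 = -2
m=3,k=3: even sum, c = (-2)+9 = 7
m=3,k=4: odd sum, c = 7-4 = 3
m=4,k=2: even sum, c = 3+8 = 11
m=4,k=3: odd sum, c = 11-3 = 8
m=4,k=4: even sum, c = 8+16 = 24
m=4,k=5: odd sum, c = 24-5 = 19
m=5,k=2: odd sum, c = 19-2 = 17
m=5,k=3: even sum, c = 17+15 = 32
m=5,k=4: odd sum, c = 32-4 = 28
m=5,k=5: even sum, c = 28+25 = 53
m=5,k=6: odd sum, c = 53-6 = 47
m=6,k=2: even sum, c = 47+12 = 59
m=6,k=3: odd sum, c = 59-3 = 56
m=6,k=4: even sum, c = 56+24 = 80
m=6,k=5: odd sum, c = 80-5 = 75
m=6,k=6: even sum, c = 75+36 = 111
m=6,k=7: odd sum, c = 111-7 = 104

104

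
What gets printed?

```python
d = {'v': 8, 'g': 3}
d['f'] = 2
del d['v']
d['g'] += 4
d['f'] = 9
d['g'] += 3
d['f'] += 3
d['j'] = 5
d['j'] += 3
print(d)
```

d['f'] = 2 → {'v': 8, 'g': 3, 'f': 2}
del 'v' → {'g': 3, 'f': 2}
d['g'] = 3+4 = 7 → {'g': 7, 'f': 2}
d['f'] = 9 → {'g': 7, 'f': 9}
d['g'] = 7+3 = 10 → {'g': 10, 'f': 9}
d['f'] = 9+3 = 12 → {'g': 10, 'f': 12}
d['j'] = 5 → {'g': 10, 'f': 12, 'j': 5}
d['j'] = 5+3 = 8 → {'g': 10, 'f': 12, 'j': 8}

{'g': 10, 'f': 12, 'j': 8}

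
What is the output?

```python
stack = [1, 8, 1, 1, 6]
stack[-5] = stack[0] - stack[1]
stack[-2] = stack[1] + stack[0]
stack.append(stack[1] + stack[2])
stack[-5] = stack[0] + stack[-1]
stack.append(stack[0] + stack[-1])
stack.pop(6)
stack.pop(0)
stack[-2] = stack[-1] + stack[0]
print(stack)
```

[2, 1, 1, 11, 9]

stack[-5] = stack[0]-stack[1] = 1-8 = -7 → [-7, 8, 1, 1, 6]
stack[-2] = stack[1]+stack[0] = 8+(-7) = 1 → [-7, 8, 1, 1, 6]
append stack[1]+stack[2] = 8+1 = 9 → [-7, 8, 1, 1, 6, 9]
stack[-5] = stack[0]+stack[-1] = (-7)+9 = 2 → [-7, 2, 1, 1, 6, 9]
append stack[0]+stack[-1] = (-7)+9 = 2 → [-7, 2, 1, 1, 6, 9, 2]
pop(6) removes 2 → [-7, 2, 1, 1, 6, 9]
pop(0) removes -7 → [2, 1, 1, 6, 9]
stack[-2] = stack[-1]+stack[0] = 9+2 = 11 → [2, 1, 1, 11, 9]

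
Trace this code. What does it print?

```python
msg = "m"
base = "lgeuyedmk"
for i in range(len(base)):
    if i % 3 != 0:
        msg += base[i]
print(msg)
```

i=0: skip
i=1: add 'g' → 'mg'
i=2: add 'e' → 'mge'
i=3: skip
i=4: add 'y' → 'mgey'
i=5: add 'e' → 'mgeye'
i=6: skip
i=7: add 'm' → 'mgeyem'
i=8: add 'k' → 'mgeyemk'

mgeyemk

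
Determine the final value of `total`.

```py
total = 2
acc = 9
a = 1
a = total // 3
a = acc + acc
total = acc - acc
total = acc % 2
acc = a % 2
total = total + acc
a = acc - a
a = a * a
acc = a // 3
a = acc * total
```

a = 2//3 = 0
a = 9+9 = 18
total = 9-9 = 0
total = 9%2 = 1
acc = 18%2 = 0
total = 1+0 = 1
a = 0-18 = -18
a = (-18)*(-18) = 324
acc = 324//3 = 108
a = 108*1 = 108

1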